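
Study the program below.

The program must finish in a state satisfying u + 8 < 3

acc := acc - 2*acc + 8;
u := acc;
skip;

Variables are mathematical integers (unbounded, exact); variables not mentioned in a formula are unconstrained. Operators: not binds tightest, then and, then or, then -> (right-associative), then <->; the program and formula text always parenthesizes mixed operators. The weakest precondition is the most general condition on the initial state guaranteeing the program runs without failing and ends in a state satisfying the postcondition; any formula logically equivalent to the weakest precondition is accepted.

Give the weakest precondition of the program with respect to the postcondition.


Working backward. After the program, the postcondition u + 8 < 3 must hold; in canonical form it is u < -5.
Before skip: u < -5
Before u := acc: acc < -5
Before acc := acc - 2*acc + 8: acc > 13
Answer: WP = acc > 13


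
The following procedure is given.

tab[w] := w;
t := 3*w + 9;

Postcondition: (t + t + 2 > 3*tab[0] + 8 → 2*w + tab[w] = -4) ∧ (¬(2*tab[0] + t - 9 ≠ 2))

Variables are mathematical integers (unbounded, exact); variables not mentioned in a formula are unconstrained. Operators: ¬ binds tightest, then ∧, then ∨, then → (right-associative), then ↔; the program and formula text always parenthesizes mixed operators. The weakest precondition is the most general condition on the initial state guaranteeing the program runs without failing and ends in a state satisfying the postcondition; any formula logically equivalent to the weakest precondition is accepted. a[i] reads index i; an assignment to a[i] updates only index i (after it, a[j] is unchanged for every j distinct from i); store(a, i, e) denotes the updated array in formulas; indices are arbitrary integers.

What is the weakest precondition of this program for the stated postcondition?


Working backward. After the program, the postcondition (t + t + 2 > 3*tab[0] + 8 → 2*w + tab[w] = -4) ∧ (¬(2*tab[0] + t - 9 ≠ 2)) must hold; in canonical form it is (2*t > 3*tab[0] + 6 → tab[w] + 2*w = -4) ∧ (¬(2*tab[0] + t ≠ 11)).
Before t := 3*w + 9: (6*w > 3*tab[0] - 12 → tab[w] + 2*w = -4) ∧ (¬(2*tab[0] + 3*w ≠ 2))
Before tab[w] := w: (6*w > 3*store(tab, w, w)[0] - 12 → store(tab, w, w)[w] + 2*w = -4) ∧ (¬(2*store(tab, w, w)[0] + 3*w ≠ 2))
Answer: WP = (6*w > 3*store(tab, w, w)[0] - 12 → store(tab, w, w)[w] + 2*w = -4) ∧ (¬(2*store(tab, w, w)[0] + 3*w ≠ 2))


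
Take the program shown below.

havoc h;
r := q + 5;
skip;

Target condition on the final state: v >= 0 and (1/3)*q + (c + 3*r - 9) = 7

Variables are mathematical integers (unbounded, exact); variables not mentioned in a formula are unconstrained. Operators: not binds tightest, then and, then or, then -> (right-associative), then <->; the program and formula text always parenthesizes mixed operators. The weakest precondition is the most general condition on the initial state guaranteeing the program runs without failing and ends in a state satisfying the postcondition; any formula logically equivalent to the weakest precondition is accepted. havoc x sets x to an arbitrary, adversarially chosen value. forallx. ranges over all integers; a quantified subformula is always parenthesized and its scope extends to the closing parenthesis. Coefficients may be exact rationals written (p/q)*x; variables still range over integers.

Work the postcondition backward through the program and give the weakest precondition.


Working backward. After the program, the postcondition v >= 0 and (1/3)*q + (c + 3*r - 9) = 7 must hold; in canonical form it is v >= 0 and c + (1/3)*q + 3*r = 16.
Before skip: v >= 0 and c + (1/3)*q + 3*r = 16
Before r := q + 5: v >= 0 and c + (10/3)*q = 1
Before havoc h: v >= 0 and c + (10/3)*q = 1
Answer: WP = v >= 0 and c + (10/3)*q = 1


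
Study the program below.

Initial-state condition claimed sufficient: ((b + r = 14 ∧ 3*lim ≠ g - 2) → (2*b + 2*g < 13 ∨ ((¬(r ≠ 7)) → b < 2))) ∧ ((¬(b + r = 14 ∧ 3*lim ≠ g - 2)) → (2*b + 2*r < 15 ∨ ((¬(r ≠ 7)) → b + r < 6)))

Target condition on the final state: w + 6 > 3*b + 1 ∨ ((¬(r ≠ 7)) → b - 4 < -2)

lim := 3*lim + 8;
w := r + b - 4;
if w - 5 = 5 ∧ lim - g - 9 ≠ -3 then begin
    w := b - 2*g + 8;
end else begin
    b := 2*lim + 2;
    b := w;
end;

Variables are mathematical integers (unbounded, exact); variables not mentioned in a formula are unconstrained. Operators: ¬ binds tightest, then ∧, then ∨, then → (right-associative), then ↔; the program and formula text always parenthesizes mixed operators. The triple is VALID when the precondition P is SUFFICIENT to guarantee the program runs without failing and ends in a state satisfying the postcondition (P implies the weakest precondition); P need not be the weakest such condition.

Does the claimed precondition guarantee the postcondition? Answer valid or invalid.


Working backward. After the program, the postcondition w + 6 > 3*b + 1 ∨ ((¬(r ≠ 7)) → b - 4 < -2) must hold; in canonical form it is w > 3*b - 5 ∨ ((¬(r ≠ 7)) → b < 2).
Then branch requires 2*b + 2*g < 13 ∨ ((¬(r ≠ 7)) → b < 2); else branch requires 2*w < 5 ∨ ((¬(r ≠ 7)) → w < 2).
Before the if: ((w = 10 ∧ lim ≠ g + 6) → (2*b + 2*g < 13 ∨ ((¬(r ≠ 7)) → b < 2))) ∧ ((¬(w = 10 ∧ lim ≠ g + 6)) → (2*w < 5 ∨ ((¬(r ≠ 7)) → w < 2)))
Before w := r + b - 4: ((b + r = 14 ∧ lim ≠ g + 6) → (2*b + 2*g < 13 ∨ ((¬(r ≠ 7)) → b < 2))) ∧ ((¬(b + r = 14 ∧ lim ≠ g + 6)) → (2*b + 2*r < 13 ∨ ((¬(r ≠ 7)) → b + r < 6)))
Before lim := 3*lim + 8: ((b + r = 14 ∧ 3*lim ≠ g - 2) → (2*b + 2*g < 13 ∨ ((¬(r ≠ 7)) → b < 2))) ∧ ((¬(b + r = 14 ∧ 3*lim ≠ g - 2)) → (2*b + 2*r < 13 ∨ ((¬(r ≠ 7)) → b + r < 6)))
The weakest precondition is ((b + r = 14 ∧ 3*lim ≠ g - 2) → (2*b + 2*g < 13 ∨ ((¬(r ≠ 7)) → b < 2))) ∧ ((¬(b + r = 14 ∧ 3*lim ≠ g - 2)) → (2*b + 2*r < 13 ∨ ((¬(r ≠ 7)) → b + r < 6))).
Check whether ((b + r = 14 ∧ 3*lim ≠ g - 2) → (2*b + 2*g < 13 ∨ ((¬(r ≠ 7)) → b < 2))) ∧ ((¬(b + r = 14 ∧ 3*lim ≠ g - 2)) → (2*b + 2*r < 15 ∨ ((¬(r ≠ 7)) → b + r < 6))) implies it.
Countermodel: at the initial state b = 0, g = 0, lim = 0, r = 7, the precondition holds but the weakest precondition fails.
Answer: invalid


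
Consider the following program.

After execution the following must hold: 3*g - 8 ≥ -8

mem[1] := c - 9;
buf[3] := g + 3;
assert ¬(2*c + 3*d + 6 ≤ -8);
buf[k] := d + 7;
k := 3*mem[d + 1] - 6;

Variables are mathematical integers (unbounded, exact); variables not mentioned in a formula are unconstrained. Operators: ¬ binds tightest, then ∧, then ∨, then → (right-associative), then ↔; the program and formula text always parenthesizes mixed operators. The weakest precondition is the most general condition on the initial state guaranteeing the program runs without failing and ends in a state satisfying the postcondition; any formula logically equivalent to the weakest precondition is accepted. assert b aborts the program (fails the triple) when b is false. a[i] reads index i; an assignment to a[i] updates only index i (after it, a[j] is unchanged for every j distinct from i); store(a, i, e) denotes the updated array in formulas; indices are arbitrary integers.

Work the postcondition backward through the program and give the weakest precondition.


Working backward. After the program, the postcondition 3*g - 8 ≥ -8 must hold; in canonical form it is 3*g ≥ 0.
Before k := 3*mem[d + 1] - 6: 3*g ≥ 0
Before buf[k] := d + 7: 3*g ≥ 0
Before assert ¬(2*c + 3*d + 6 ≤ -8): (¬(2*c + 3*d ≤ -14)) ∧ 3*g ≥ 0
Before buf[3] := g + 3: (¬(2*c + 3*d ≤ -14)) ∧ 3*g ≥ 0
Before mem[1] := c - 9: (¬(2*c + 3*d ≤ -14)) ∧ 3*g ≥ 0
Answer: WP = (¬(2*c + 3*d ≤ -14)) ∧ 3*g ≥ 0


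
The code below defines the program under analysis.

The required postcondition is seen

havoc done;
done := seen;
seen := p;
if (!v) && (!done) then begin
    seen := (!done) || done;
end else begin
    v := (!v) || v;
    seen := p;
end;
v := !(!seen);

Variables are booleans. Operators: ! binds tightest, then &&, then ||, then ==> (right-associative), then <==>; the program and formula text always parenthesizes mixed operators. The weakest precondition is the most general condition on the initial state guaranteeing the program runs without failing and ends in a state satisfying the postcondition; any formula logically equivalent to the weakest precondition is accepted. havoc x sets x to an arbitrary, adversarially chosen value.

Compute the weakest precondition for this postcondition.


Working backward. After the program, seen must hold.
Before v := !(!seen): seen
Then branch requires true; else branch requires p.
Before the if: (!((!v) && (!done))) ==> p
Before seen := p: (!((!v) && (!done))) ==> p
Before done := seen: (!((!v) && (!seen))) ==> p
Before havoc done: (!((!v) && (!seen))) ==> p
Answer: WP = (!((!v) && (!seen))) ==> p


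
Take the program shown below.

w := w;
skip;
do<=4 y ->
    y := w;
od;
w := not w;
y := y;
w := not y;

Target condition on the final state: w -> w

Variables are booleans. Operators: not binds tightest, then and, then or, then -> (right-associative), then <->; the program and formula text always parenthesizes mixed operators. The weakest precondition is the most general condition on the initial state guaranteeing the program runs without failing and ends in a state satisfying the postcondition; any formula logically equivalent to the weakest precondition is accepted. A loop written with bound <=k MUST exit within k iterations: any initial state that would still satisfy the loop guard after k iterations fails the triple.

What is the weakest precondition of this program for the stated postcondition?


Working backward. After the program, the postcondition w -> w must hold; in canonical form it is true.
Before w := not y: true
Before y := y: true
Before w := not w: true
Before the loop (bound <=4), unroll the exhaustion recursion (WP_0 = exit-now case; WP_j = one more guarded iteration, up to j = 4):
  WP_0: not y
  WP_1: y -> (not w)
  WP_2: y -> (w -> (not w))
  WP_3: y -> (w -> (w -> (not w)))
  WP_4: y -> (w -> (w -> (w -> (not w))))
So before the loop: y -> (w -> (w -> (w -> (not w))))
Before skip: y -> (w -> (w -> (w -> (not w))))
Before w := w: y -> (w -> (w -> (w -> (not w))))
Answer: WP = y -> (w -> (w -> (w -> (not w))))


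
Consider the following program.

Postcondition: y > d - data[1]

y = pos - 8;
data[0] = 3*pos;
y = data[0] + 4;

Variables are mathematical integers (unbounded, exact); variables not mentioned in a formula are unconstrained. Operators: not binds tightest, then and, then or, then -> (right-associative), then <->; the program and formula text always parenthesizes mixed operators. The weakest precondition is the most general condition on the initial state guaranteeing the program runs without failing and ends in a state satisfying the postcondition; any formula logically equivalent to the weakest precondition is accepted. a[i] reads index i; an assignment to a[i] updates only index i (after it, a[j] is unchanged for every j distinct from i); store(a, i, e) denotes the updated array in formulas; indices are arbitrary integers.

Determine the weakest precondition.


Working backward. After the program, the postcondition y > d - data[1] must hold; in canonical form it is data[1] + y > d.
Before y := data[0] + 4: data[0] + data[1] > d - 4
Before data[0] := 3*pos: data[1] + 3*pos > d - 4
Before y := pos - 8: data[1] + 3*pos > d - 4
Answer: WP = data[1] + 3*pos > d - 4


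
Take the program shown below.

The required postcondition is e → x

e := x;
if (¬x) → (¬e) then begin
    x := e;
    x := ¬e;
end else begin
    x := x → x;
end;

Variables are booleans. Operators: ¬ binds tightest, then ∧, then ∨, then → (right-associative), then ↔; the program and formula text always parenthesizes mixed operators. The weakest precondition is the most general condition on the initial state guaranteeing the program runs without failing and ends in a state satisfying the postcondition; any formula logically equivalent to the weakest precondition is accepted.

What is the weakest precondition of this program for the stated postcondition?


Working backward. After the program, e → x must hold.
Then branch requires e → (¬e); else branch requires true.
Before the if: ((¬x) → (¬e)) → (e → (¬e))
Before e := x: x → (¬x)
Answer: WP = x → (¬x)


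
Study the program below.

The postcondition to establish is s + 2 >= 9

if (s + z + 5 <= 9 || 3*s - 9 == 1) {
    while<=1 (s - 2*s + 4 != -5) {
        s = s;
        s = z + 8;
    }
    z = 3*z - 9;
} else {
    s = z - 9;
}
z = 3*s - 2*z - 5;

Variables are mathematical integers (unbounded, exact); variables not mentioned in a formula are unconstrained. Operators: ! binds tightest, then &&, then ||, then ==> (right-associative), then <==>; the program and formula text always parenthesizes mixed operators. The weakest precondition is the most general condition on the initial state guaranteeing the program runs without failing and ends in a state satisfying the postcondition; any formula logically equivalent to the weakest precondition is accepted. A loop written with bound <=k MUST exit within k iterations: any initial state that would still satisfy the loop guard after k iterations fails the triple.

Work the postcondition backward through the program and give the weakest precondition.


Working backward. After the program, the postcondition s + 2 >= 9 must hold; in canonical form it is s >= 7.
Before z := 3*s - 2*z - 5: s >= 7
Then branch requires (s != 9 ==> ((!(z != 1)) && z >= -1)) && ((!(s != 9)) ==> s >= 7); else branch requires z >= 16.
Before the if: ((s + z <= 4 || 3*s == 10) ==> ((s != 9 ==> ((!(z != 1)) && z >= -1)) && ((!(s != 9)) ==> s >= 7))) && ((!(s + z <= 4 || 3*s == 10)) ==> z >= 16)
Answer: WP = ((s + z <= 4 || 3*s == 10) ==> ((s != 9 ==> ((!(z != 1)) && z >= -1)) && ((!(s != 9)) ==> s >= 7))) && ((!(s + z <= 4 || 3*s == 10)) ==> z >= 16)


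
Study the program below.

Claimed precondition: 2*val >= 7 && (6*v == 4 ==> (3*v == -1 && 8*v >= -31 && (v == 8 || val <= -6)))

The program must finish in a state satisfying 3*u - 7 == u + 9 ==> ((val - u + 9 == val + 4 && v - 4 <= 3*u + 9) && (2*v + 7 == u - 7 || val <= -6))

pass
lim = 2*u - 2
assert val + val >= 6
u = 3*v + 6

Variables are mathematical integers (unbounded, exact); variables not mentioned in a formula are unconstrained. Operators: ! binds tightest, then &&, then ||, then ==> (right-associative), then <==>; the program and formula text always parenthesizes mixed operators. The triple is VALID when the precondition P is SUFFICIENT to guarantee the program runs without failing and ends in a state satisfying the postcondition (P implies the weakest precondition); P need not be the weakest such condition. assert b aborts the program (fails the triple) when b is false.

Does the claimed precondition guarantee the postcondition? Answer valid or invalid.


Working backward. After the program, the postcondition 3*u - 7 == u + 9 ==> ((val - u + 9 == val + 4 && v - 4 <= 3*u + 9) && (2*v + 7 == u - 7 || val <= -6)) must hold; in canonical form it is 2*u == 16 ==> (u == 5 && v <= 3*u + 13 && (2*v == u - 14 || val <= -6)).
Before u := 3*v + 6: 6*v == 4 ==> (3*v == -1 && 8*v >= -31 && (v == 8 || val <= -6))
Before assert val + val >= 6: 2*val >= 6 && (6*v == 4 ==> (3*v == -1 && 8*v >= -31 && (v == 8 || val <= -6)))
Before lim := 2*u - 2: 2*val >= 6 && (6*v == 4 ==> (3*v == -1 && 8*v >= -31 && (v == 8 || val <= -6)))
Before skip: 2*val >= 6 && (6*v == 4 ==> (3*v == -1 && 8*v >= -31 && (v == 8 || val <= -6)))
The weakest precondition is 2*val >= 6 && (6*v == 4 ==> (3*v == -1 && 8*v >= -31 && (v == 8 || val <= -6))).
Check whether 2*val >= 7 && (6*v == 4 ==> (3*v == -1 && 8*v >= -31 && (v == 8 || val <= -6))) implies it.
Every state satisfying the precondition satisfies the weakest precondition: the implication holds.
Answer: valid


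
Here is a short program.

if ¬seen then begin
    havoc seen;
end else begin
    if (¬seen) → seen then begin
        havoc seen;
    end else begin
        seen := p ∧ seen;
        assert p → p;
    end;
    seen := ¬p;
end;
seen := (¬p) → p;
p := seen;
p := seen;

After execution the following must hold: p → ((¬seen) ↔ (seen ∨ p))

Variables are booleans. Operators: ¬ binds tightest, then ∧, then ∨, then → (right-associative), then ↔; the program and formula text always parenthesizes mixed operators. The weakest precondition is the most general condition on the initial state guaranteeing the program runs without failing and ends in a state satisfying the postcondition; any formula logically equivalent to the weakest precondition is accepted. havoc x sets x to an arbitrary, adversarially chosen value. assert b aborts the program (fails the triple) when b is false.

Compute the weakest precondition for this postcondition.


Working backward. After the program, p → ((¬seen) ↔ (seen ∨ p)) must hold.
Before p := seen: seen → ((¬seen) ↔ seen)
Before p := seen: seen → ((¬seen) ↔ seen)
Before seen := (¬p) → p: ((¬p) → p) → ((¬((¬p) → p)) ↔ ((¬p) → p))
Then branch requires ((¬p) → p) → ((¬((¬p) → p)) ↔ ((¬p) → p)); else branch requires (((¬seen) → seen) → (((¬p) → p) → ((¬((¬p) → p)) ↔ ((¬p) → p)))) ∧ ((¬((¬seen) → seen)) → (((¬p) → p) → ((¬((¬p) → p)) ↔ ((¬p) → p)))).
Before the if: ((¬seen) → (((¬p) → p) → ((¬((¬p) → p)) ↔ ((¬p) → p)))) ∧ (seen → ((((¬seen) → seen) → (((¬p) → p) → ((¬((¬p) → p)) ↔ ((¬p) → p)))) ∧ ((¬((¬seen) → seen)) → (((¬p) → p) → ((¬((¬p) → p)) ↔ ((¬p) → p))))))
Answer: WP = ((¬seen) → (((¬p) → p) → ((¬((¬p) → p)) ↔ ((¬p) → p)))) ∧ (seen → ((((¬seen) → seen) → (((¬p) → p) → ((¬((¬p) → p)) ↔ ((¬p) → p)))) ∧ ((¬((¬seen) → seen)) → (((¬p) → p) → ((¬((¬p) → p)) ↔ ((¬p) → p))))))


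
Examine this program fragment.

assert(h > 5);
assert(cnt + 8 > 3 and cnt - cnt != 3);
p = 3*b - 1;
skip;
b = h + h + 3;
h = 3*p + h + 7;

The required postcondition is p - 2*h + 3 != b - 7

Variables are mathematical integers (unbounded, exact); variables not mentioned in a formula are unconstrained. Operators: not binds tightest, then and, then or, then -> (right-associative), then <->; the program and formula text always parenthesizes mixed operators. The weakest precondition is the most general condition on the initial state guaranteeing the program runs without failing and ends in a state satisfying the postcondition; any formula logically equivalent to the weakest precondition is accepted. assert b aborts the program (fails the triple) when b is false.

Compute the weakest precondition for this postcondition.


Working backward. After the program, the postcondition p - 2*h + 3 != b - 7 must hold; in canonical form it is p != b + 2*h - 10.
Before h := 3*p + h + 7: b + 2*h + 5*p != -4
Before b := h + h + 3: 4*h + 5*p != -7
Before skip: 4*h + 5*p != -7
Before p := 3*b - 1: 15*b + 4*h != -2
Before assert cnt + 8 > 3 and cnt - cnt != 3: cnt > -5 and 15*b + 4*h != -2
Before assert h > 5: h > 5 and cnt > -5 and 15*b + 4*h != -2
Answer: WP = h > 5 and cnt > -5 and 15*b + 4*h != -2


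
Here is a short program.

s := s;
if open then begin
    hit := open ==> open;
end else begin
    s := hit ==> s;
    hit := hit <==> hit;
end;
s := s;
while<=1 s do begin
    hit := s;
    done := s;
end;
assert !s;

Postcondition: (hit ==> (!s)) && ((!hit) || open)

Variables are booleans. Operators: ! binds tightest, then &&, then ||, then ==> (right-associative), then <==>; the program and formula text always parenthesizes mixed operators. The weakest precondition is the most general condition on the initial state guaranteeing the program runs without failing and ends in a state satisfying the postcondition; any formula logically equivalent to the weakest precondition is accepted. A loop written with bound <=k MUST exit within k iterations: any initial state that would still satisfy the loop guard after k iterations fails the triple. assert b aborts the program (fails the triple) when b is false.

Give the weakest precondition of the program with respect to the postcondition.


Working backward. After the program, (hit ==> (!s)) && ((!hit) || open) must hold.
Before assert !s: (!s) && (hit ==> (!s)) && ((!hit) || open)
Before the loop (bound <=1), unroll the exhaustion recursion (WP_0 = exit-now case; WP_j = one more guarded iteration, up to j = 1):
  WP_0: (!s) && (hit ==> (!s)) && ((!hit) || open)
  WP_1: (s ==> ((!s) && (s ==> (!s)) && ((!s) || open))) && ((!s) ==> ((!s) && (hit ==> (!s)) && ((!hit) || open)))
So before the loop: (s ==> ((!s) && (s ==> (!s)) && ((!s) || open))) && ((!s) ==> ((!s) && (hit ==> (!s)) && ((!hit) || open)))
Before s := s: (s ==> ((!s) && (s ==> (!s)) && ((!s) || open))) && ((!s) ==> ((!s) && (hit ==> (!s)) && ((!hit) || open)))
Then branch requires (s ==> ((!s) && (s ==> (!s)) && ((!s) || open))) && ((!s) ==> ((!s) && open)); else branch requires ((hit ==> s) ==> ((!(hit ==> s)) && ((hit ==> s) ==> (!(hit ==> s))) && ((!(hit ==> s)) || open))) && ((!(hit ==> s)) ==> ((!(hit ==> s)) && open)).
Before the if: (open ==> ((s ==> ((!s) && (s ==> (!s)) && ((!s) || open))) && ((!s) ==> ((!s) && open)))) && ((!open) ==> (((hit ==> s) ==> ((!(hit ==> s)) && ((hit ==> s) ==> (!(hit ==> s))) && ((!(hit ==> s)) || open))) && ((!(hit ==> s)) ==> ((!(hit ==> s)) && open))))
Before s := s: (open ==> ((s ==> ((!s) && (s ==> (!s)) && ((!s) || open))) && ((!s) ==> ((!s) && open)))) && ((!open) ==> (((hit ==> s) ==> ((!(hit ==> s)) && ((hit ==> s) ==> (!(hit ==> s))) && ((!(hit ==> s)) || open))) && ((!(hit ==> s)) ==> ((!(hit ==> s)) && open))))
Answer: WP = (open ==> ((s ==> ((!s) && (s ==> (!s)) && ((!s) || open))) && ((!s) ==> ((!s) && open)))) && ((!open) ==> (((hit ==> s) ==> ((!(hit ==> s)) && ((hit ==> s) ==> (!(hit ==> s))) && ((!(hit ==> s)) || open))) && ((!(hit ==> s)) ==> ((!(hit ==> s)) && open))))


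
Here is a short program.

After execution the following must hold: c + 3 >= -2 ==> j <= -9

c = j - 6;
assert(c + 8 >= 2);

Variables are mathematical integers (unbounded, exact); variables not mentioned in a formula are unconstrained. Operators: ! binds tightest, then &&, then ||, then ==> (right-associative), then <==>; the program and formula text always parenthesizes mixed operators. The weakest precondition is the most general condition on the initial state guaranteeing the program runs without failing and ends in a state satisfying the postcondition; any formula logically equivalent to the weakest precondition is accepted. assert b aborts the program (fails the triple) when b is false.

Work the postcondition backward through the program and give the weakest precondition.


Working backward. After the program, the postcondition c + 3 >= -2 ==> j <= -9 must hold; in canonical form it is c >= -5 ==> j <= -9.
Before assert c + 8 >= 2: c >= -6 && (c >= -5 ==> j <= -9)
Before c := j - 6: j >= 0 && (j >= 1 ==> j <= -9)
Answer: WP = j >= 0 && (j >= 1 ==> j <= -9)


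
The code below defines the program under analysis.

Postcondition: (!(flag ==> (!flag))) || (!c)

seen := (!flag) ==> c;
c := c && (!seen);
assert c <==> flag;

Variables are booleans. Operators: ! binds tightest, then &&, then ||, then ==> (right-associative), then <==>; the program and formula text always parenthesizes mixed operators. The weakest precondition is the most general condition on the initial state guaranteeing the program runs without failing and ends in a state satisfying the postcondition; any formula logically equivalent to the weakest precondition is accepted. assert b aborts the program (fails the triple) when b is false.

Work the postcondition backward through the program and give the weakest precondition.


Working backward. After the program, (!(flag ==> (!flag))) || (!c) must hold.
Before assert c <==> flag: (c <==> flag) && ((!(flag ==> (!flag))) || (!c))
Before c := c && (!seen): ((c && (!seen)) <==> flag) && ((!(flag ==> (!flag))) || (!(c && (!seen))))
Before seen := (!flag) ==> c: ((c && (!((!flag) ==> c))) <==> flag) && ((!(flag ==> (!flag))) || (!(c && (!((!flag) ==> c)))))
Answer: WP = ((c && (!((!flag) ==> c))) <==> flag) && ((!(flag ==> (!flag))) || (!(c && (!((!flag) ==> c)))))


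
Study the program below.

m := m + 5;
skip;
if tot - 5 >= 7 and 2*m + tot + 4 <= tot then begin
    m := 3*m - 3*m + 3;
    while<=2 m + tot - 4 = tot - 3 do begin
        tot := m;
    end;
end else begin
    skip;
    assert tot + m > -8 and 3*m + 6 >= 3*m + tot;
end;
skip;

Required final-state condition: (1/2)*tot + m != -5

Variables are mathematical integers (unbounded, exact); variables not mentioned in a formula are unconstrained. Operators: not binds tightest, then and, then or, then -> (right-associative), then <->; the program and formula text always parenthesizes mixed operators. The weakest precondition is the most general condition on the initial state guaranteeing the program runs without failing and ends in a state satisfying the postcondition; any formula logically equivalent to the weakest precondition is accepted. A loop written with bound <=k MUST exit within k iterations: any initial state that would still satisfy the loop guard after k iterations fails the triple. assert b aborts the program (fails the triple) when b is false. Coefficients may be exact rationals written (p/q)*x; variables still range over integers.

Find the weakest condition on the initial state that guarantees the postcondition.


Working backward. After the program, the postcondition (1/2)*tot + m != -5 must hold; in canonical form it is m + (1/2)*tot != -5.
Before skip: m + (1/2)*tot != -5
Then branch requires (1/2)*tot != -8; else branch requires m + tot > -8 and tot <= 6 and m + (1/2)*tot != -5.
Before the if: ((tot >= 12 and 2*m <= -4) -> (1/2)*tot != -8) and ((not (tot >= 12 and 2*m <= -4)) -> (m + tot > -8 and tot <= 6 and m + (1/2)*tot != -5))
Before skip: ((tot >= 12 and 2*m <= -4) -> (1/2)*tot != -8) and ((not (tot >= 12 and 2*m <= -4)) -> (m + tot > -8 and tot <= 6 and m + (1/2)*tot != -5))
Before m := m + 5: ((tot >= 12 and 2*m <= -14) -> (1/2)*tot != -8) and ((not (tot >= 12 and 2*m <= -14)) -> (m + tot > -13 and tot <= 6 and m + (1/2)*tot != -10))
Answer: WP = ((tot >= 12 and 2*m <= -14) -> (1/2)*tot != -8) and ((not (tot >= 12 and 2*m <= -14)) -> (m + tot > -13 and tot <= 6 and m + (1/2)*tot != -10))


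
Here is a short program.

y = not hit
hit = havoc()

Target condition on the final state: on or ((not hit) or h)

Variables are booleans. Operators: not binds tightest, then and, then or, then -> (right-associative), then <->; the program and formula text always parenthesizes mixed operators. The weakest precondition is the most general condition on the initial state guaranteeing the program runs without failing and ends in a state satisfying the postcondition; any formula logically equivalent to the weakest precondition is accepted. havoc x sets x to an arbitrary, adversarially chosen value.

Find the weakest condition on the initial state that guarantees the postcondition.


Working backward. After the program, the postcondition on or ((not hit) or h) must hold; in canonical form it is on or (not hit) or h.
Before havoc hit: on or h
Before y := not hit: on or h
Answer: WP = on or h


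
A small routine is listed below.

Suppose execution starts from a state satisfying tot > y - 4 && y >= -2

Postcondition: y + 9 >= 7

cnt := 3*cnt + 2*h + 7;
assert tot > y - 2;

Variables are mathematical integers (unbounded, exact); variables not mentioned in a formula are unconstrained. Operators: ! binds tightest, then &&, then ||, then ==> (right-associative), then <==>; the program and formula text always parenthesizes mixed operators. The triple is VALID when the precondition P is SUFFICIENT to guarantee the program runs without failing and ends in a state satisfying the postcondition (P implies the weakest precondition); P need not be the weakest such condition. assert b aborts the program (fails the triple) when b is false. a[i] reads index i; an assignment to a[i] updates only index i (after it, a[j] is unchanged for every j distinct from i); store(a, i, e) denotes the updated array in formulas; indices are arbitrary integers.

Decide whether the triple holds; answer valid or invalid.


Working backward. After the program, the postcondition y + 9 >= 7 must hold; in canonical form it is y >= -2.
Before assert tot > y - 2: tot > y - 2 && y >= -2
Before cnt := 3*cnt + 2*h + 7: tot > y - 2 && y >= -2
The weakest precondition is tot > y - 2 && y >= -2.
Check whether tot > y - 4 && y >= -2 implies it.
Countermodel: at the initial state tot = 0, y = 2, the precondition holds but the weakest precondition fails.
Answer: invalid


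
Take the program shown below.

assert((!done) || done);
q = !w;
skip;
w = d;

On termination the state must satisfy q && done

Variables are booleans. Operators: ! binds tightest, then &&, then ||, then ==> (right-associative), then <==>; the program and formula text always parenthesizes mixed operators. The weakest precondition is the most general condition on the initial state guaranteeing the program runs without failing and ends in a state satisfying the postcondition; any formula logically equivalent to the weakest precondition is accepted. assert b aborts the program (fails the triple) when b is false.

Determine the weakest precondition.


Working backward. After the program, q && done must hold.
Before w := d: q && done
Before skip: q && done
Before q := !w: (!w) && done
Before assert (!done) || done: (!w) && done
Answer: WP = (!w) && done


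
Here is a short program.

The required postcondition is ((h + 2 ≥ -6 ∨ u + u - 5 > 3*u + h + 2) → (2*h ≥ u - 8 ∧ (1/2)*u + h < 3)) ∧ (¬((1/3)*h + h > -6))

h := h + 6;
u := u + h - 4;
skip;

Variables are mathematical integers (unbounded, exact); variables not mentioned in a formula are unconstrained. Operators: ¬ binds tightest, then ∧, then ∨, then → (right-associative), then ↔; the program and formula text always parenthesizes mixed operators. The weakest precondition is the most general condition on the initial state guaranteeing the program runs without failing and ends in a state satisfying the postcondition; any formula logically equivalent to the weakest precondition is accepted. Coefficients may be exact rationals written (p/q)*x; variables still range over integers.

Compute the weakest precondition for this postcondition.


Working backward. After the program, the postcondition ((h + 2 ≥ -6 ∨ u + u - 5 > 3*u + h + 2) → (2*h ≥ u - 8 ∧ (1/2)*u + h < 3)) ∧ (¬((1/3)*h + h > -6)) must hold; in canonical form it is ((h ≥ -8 ∨ h + u < -7) → (2*h ≥ u - 8 ∧ h + (1/2)*u < 3)) ∧ (¬((4/3)*h > -6)).
Before skip: ((h ≥ -8 ∨ h + u < -7) → (2*h ≥ u - 8 ∧ h + (1/2)*u < 3)) ∧ (¬((4/3)*h > -6))
Before u := u + h - 4: ((h ≥ -8 ∨ 2*h + u < -3) → (h ≥ u - 12 ∧ (3/2)*h + (1/2)*u < 5)) ∧ (¬((4/3)*h > -6))
Before h := h + 6: ((h ≥ -14 ∨ 2*h + u < -15) → (h ≥ u - 18 ∧ (3/2)*h + (1/2)*u < -4)) ∧ (¬((4/3)*h > -14))
Answer: WP = ((h ≥ -14 ∨ 2*h + u < -15) → (h ≥ u - 18 ∧ (3/2)*h + (1/2)*u < -4)) ∧ (¬((4/3)*h > -14))


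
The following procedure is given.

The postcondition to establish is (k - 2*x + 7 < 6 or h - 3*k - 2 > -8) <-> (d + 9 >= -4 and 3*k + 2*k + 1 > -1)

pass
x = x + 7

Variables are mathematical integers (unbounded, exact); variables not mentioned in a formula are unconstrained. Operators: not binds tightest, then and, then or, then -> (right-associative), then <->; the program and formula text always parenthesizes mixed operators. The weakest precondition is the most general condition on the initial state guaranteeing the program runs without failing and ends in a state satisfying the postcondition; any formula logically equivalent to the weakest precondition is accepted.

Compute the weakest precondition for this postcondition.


Working backward. After the program, the postcondition (k - 2*x + 7 < 6 or h - 3*k - 2 > -8) <-> (d + 9 >= -4 and 3*k + 2*k + 1 > -1) must hold; in canonical form it is (k < 2*x - 1 or h > 3*k - 6) <-> (d >= -13 and 5*k > -2).
Before x := x + 7: (k < 2*x + 13 or h > 3*k - 6) <-> (d >= -13 and 5*k > -2)
Before skip: (k < 2*x + 13 or h > 3*k - 6) <-> (d >= -13 and 5*k > -2)
Answer: WP = (k < 2*x + 13 or h > 3*k - 6) <-> (d >= -13 and 5*k > -2)


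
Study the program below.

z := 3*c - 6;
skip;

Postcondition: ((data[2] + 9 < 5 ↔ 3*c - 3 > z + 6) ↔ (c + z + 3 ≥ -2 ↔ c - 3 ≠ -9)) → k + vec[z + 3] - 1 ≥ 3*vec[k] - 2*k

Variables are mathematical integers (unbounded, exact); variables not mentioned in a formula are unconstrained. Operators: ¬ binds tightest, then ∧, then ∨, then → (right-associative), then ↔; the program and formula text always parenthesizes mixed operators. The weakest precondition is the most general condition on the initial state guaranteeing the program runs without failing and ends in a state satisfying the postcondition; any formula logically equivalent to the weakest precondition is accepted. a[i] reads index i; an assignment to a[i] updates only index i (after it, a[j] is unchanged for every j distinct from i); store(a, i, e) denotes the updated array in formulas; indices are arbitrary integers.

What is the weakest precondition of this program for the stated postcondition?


Working backward. After the program, the postcondition ((data[2] + 9 < 5 ↔ 3*c - 3 > z + 6) ↔ (c + z + 3 ≥ -2 ↔ c - 3 ≠ -9)) → k + vec[z + 3] - 1 ≥ 3*vec[k] - 2*k must hold; in canonical form it is ((data[2] < -4 ↔ 3*c > z + 9) ↔ (c + z ≥ -5 ↔ c ≠ -6)) → vec[z + 3] + 3*k ≥ 3*vec[k] + 1.
Before skip: ((data[2] < -4 ↔ 3*c > z + 9) ↔ (c + z ≥ -5 ↔ c ≠ -6)) → vec[z + 3] + 3*k ≥ 3*vec[k] + 1
Before z := 3*c - 6: ((¬(data[2] < -4)) ↔ (4*c ≥ 1 ↔ c ≠ -6)) → vec[3*c - 3] + 3*k ≥ 3*vec[k] + 1
Answer: WP = ((¬(data[2] < -4)) ↔ (4*c ≥ 1 ↔ c ≠ -6)) → vec[3*c - 3] + 3*k ≥ 3*vec[k] + 1


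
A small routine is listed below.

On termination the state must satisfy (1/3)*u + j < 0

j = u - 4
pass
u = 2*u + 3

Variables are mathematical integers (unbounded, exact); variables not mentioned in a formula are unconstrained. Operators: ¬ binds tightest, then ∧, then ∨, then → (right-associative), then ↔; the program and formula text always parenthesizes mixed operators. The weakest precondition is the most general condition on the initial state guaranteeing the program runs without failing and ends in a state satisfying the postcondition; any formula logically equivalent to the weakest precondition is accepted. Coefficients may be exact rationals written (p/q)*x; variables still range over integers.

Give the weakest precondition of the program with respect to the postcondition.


Working backward. After the program, the postcondition (1/3)*u + j < 0 must hold; in canonical form it is j + (1/3)*u < 0.
Before u := 2*u + 3: j + (2/3)*u < -1
Before skip: j + (2/3)*u < -1
Before j := u - 4: (5/3)*u < 3
Answer: WP = (5/3)*u < 3


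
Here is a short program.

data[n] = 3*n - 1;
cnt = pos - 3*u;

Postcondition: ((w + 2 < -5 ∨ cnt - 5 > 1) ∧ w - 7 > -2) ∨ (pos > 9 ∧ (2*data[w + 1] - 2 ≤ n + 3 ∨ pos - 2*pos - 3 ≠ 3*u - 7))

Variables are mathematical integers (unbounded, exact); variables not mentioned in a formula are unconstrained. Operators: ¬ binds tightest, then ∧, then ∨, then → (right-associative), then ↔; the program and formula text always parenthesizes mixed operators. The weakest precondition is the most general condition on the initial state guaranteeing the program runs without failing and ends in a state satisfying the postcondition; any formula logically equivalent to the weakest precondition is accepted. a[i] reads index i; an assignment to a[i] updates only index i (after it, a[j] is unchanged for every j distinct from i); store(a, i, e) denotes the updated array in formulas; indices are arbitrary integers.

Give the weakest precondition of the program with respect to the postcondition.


Working backward. After the program, the postcondition ((w + 2 < -5 ∨ cnt - 5 > 1) ∧ w - 7 > -2) ∨ (pos > 9 ∧ (2*data[w + 1] - 2 ≤ n + 3 ∨ pos - 2*pos - 3 ≠ 3*u - 7)) must hold; in canonical form it is ((w < -7 ∨ cnt > 6) ∧ w > 5) ∨ (pos > 9 ∧ (2*data[w + 1] ≤ n + 5 ∨ pos + 3*u ≠ 4)).
Before cnt := pos - 3*u: ((w < -7 ∨ pos > 3*u + 6) ∧ w > 5) ∨ (pos > 9 ∧ (2*data[w + 1] ≤ n + 5 ∨ pos + 3*u ≠ 4))
Before data[n] := 3*n - 1: ((w < -7 ∨ pos > 3*u + 6) ∧ w > 5) ∨ (pos > 9 ∧ (2*store(data, n, 3*n - 1)[w + 1] ≤ n + 5 ∨ pos + 3*u ≠ 4))
Answer: WP = ((w < -7 ∨ pos > 3*u + 6) ∧ w > 5) ∨ (pos > 9 ∧ (2*store(data, n, 3*n - 1)[w + 1] ≤ n + 5 ∨ pos + 3*u ≠ 4))


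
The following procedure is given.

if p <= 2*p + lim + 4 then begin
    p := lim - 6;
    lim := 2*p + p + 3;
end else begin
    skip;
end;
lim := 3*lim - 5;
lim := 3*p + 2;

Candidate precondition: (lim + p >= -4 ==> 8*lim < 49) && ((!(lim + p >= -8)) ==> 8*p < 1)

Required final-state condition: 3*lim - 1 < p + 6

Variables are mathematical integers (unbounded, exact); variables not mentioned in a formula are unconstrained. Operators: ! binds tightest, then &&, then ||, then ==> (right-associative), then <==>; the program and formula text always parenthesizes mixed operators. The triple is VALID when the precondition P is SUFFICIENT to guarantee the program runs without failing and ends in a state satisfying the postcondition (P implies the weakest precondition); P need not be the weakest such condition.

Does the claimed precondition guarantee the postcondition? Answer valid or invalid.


Working backward. After the program, the postcondition 3*lim - 1 < p + 6 must hold; in canonical form it is 3*lim < p + 7.
Before lim := 3*p + 2: 8*p < 1
Before lim := 3*lim - 5: 8*p < 1
Then branch requires 8*lim < 49; else branch requires 8*p < 1.
Before the if: (lim + p >= -4 ==> 8*lim < 49) && ((!(lim + p >= -4)) ==> 8*p < 1)
The weakest precondition is (lim + p >= -4 ==> 8*lim < 49) && ((!(lim + p >= -4)) ==> 8*p < 1).
Check whether (lim + p >= -4 ==> 8*lim < 49) && ((!(lim + p >= -8)) ==> 8*p < 1) implies it.
Countermodel: at the initial state lim = -9, p = 1, the precondition holds but the weakest precondition fails.
Answer: invalid


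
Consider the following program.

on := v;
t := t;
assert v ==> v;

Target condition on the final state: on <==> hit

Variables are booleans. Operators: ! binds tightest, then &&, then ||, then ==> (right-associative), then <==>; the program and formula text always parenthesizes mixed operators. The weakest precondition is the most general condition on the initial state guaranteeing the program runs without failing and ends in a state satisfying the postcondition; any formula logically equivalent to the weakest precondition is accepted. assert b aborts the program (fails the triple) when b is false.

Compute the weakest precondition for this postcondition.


Working backward. After the program, on <==> hit must hold.
Before assert v ==> v: on <==> hit
Before t := t: on <==> hit
Before on := v: v <==> hit
Answer: WP = v <==> hit


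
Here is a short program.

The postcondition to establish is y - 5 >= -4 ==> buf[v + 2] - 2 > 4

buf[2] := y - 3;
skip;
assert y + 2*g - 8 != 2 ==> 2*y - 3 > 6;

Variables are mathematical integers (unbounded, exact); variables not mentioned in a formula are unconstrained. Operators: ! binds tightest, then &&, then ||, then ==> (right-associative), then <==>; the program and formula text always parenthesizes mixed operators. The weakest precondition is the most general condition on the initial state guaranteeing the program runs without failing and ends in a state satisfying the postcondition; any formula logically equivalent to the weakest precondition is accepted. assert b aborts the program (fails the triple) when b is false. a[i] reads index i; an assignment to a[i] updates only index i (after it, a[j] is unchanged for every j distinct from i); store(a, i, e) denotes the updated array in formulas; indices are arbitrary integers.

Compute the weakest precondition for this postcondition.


Working backward. After the program, the postcondition y - 5 >= -4 ==> buf[v + 2] - 2 > 4 must hold; in canonical form it is y >= 1 ==> buf[v + 2] > 6.
Before assert y + 2*g - 8 != 2 ==> 2*y - 3 > 6: (2*g + y != 10 ==> 2*y > 9) && (y >= 1 ==> buf[v + 2] > 6)
Before skip: (2*g + y != 10 ==> 2*y > 9) && (y >= 1 ==> buf[v + 2] > 6)
Before buf[2] := y - 3: (2*g + y != 10 ==> 2*y > 9) && (y >= 1 ==> store(buf, 2, y - 3)[v + 2] > 6)
Answer: WP = (2*g + y != 10 ==> 2*y > 9) && (y >= 1 ==> store(buf, 2, y - 3)[v + 2] > 6)
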